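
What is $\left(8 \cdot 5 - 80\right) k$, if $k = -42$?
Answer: $1680$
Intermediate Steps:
$\left(8 \cdot 5 - 80\right) k = \left(8 \cdot 5 - 80\right) \left(-42\right) = \left(40 - 80\right) \left(-42\right) = \left(-40\right) \left(-42\right) = 1680$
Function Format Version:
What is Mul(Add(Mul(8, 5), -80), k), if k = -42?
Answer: 1680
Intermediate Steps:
Mul(Add(Mul(8, 5), -80), k) = Mul(Add(Mul(8, 5), -80), -42) = Mul(Add(40, -80), -42) = Mul(-40, -42) = 1680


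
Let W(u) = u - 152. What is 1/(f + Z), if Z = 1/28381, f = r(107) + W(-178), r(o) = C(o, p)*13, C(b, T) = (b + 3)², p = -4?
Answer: 28381/4454965571 ≈ 6.3706e-6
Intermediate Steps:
C(b, T) = (3 + b)²
W(u) = -152 + u
r(o) = 13*(3 + o)² (r(o) = (3 + o)²*13 = 13*(3 + o)²)
f = 156970 (f = 13*(3 + 107)² + (-152 - 178) = 13*110² - 330 = 13*12100 - 330 = 157300 - 330 = 156970)
Z = 1/28381 ≈ 3.5235e-5
1/(f + Z) = 1/(156970 + 1/28381) = 1/(4454965571/28381) = 28381/4454965571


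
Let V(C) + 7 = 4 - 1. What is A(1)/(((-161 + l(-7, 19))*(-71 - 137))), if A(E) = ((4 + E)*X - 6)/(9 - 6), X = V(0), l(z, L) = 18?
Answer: -1/3432 ≈ -0.00029138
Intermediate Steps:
V(C) = -4 (V(C) = -7 + (4 - 1) = -7 + 3 = -4)
X = -4
A(E) = -22/3 - 4*E/3 (A(E) = ((4 + E)*(-4) - 6)/(9 - 6) = ((-16 - 4*E) - 6)/3 = (-22 - 4*E)*(⅓) = -22/3 - 4*E/3)
A(1)/(((-161 + l(-7, 19))*(-71 - 137))) = (-22/3 - 4/3*1)/(((-161 + 18)*(-71 - 137))) = (-22/3 - 4/3)/((-143*(-208))) = -26/3/29744 = -26/3*1/29744 = -1/3432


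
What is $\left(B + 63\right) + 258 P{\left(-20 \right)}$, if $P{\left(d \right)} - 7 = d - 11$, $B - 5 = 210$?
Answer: $-5914$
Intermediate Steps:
$B = 215$ ($B = 5 + 210 = 215$)
$P{\left(d \right)} = -4 + d$ ($P{\left(d \right)} = 7 + \left(d - 11\right) = 7 + \left(-11 + d\right) = -4 + d$)
$\left(B + 63\right) + 258 P{\left(-20 \right)} = \left(215 + 63\right) + 258 \left(-4 - 20\right) = 278 + 258 \left(-24\right) = 278 - 6192 = -5914$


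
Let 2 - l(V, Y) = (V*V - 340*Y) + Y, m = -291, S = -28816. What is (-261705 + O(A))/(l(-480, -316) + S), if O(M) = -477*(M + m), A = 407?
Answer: 45291/52334 ≈ 0.86542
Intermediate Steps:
l(V, Y) = 2 - V² + 339*Y (l(V, Y) = 2 - ((V*V - 340*Y) + Y) = 2 - ((V² - 340*Y) + Y) = 2 - (V² - 339*Y) = 2 + (-V² + 339*Y) = 2 - V² + 339*Y)
O(M) = 138807 - 477*M (O(M) = -477*(M - 291) = -477*(-291 + M) = 138807 - 477*M)
(-261705 + O(A))/(l(-480, -316) + S) = (-261705 + (138807 - 477*407))/((2 - 1*(-480)² + 339*(-316)) - 28816) = (-261705 + (138807 - 194139))/((2 - 1*230400 - 107124) - 28816) = (-261705 - 55332)/((2 - 230400 - 107124) - 28816) = -317037/(-337522 - 28816) = -317037/(-366338) = -317037*(-1/366338) = 45291/52334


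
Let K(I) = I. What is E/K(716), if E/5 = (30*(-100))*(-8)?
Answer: 30000/179 ≈ 167.60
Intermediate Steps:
E = 120000 (E = 5*((30*(-100))*(-8)) = 5*(-3000*(-8)) = 5*24000 = 120000)
E/K(716) = 120000/716 = 120000*(1/716) = 30000/179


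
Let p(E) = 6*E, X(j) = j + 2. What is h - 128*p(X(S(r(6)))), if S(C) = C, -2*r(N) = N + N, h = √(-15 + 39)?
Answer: 3072 + 2*√6 ≈ 3076.9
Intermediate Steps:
h = 2*√6 (h = √24 = 2*√6 ≈ 4.8990)
r(N) = -N (r(N) = -(N + N)/2 = -N)
X(j) = 2 + j
h - 128*p(X(S(r(6)))) = 2*√6 - 768*(2 - 1*6) = 2*√6 - 768*(2 - 6) = 2*√6 - 768*(-4) = 2*√6 - 128*(-24) = 2*√6 + 3072 = 3072 + 2*√6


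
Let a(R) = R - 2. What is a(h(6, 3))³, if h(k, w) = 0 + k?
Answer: 64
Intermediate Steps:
h(k, w) = k
a(R) = -2 + R
a(h(6, 3))³ = (-2 + 6)³ = 4³ = 64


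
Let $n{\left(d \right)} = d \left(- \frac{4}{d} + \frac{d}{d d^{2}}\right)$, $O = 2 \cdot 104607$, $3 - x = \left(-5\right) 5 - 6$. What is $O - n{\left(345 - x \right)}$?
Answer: $\frac{65066797}{311} \approx 2.0922 \cdot 10^{5}$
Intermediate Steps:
$x = 34$ ($x = 3 - \left(\left(-5\right) 5 - 6\right) = 3 - \left(-25 - 6\right) = 3 - -31 = 3 + 31 = 34$)
$O = 209214$
$n{\left(d \right)} = d \left(\frac{1}{d^{2}} - \frac{4}{d}\right)$ ($n{\left(d \right)} = d \left(- \frac{4}{d} + \frac{d}{d^{3}}\right) = d \left(- \frac{4}{d} + \frac{1}{d^{2}}\right) = d \left(\frac{1}{d^{2}} - \frac{4}{d}\right)$)
$O - n{\left(345 - x \right)} = 209214 - \left(-4 + \frac{1}{345 - 34}\right) = 209214 - \left(-4 + \frac{1}{311}\right) = 209214 - - \frac{1243}{311} = 209214 + \frac{1243}{311} = \frac{65066797}{311}$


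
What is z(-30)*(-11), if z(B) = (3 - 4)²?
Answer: -11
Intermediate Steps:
z(B) = 1 (z(B) = (-1)² = 1)
z(-30)*(-11) = 1*(-11) = -11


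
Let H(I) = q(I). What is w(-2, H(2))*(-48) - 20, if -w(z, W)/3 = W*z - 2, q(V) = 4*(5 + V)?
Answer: -8372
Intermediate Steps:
q(V) = 20 + 4*V
H(I) = 20 + 4*I
w(z, W) = 6 - 3*W*z (w(z, W) = -3*(W*z - 2) = -3*(-2 + W*z) = 6 - 3*W*z)
w(-2, H(2))*(-48) - 20 = (6 - 3*(20 + 4*2)*(-2))*(-48) - 20 = (6 - 3*(20 + 8)*(-2))*(-48) - 20 = (6 - 3*28*(-2))*(-48) - 20 = (6 + 168)*(-48) - 20 = 174*(-48) - 20 = -8352 - 20 = -8372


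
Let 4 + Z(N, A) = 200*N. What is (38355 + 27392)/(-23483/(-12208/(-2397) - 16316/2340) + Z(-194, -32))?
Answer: -57762750067/23115374599 ≈ -2.4989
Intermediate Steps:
Z(N, A) = -4 + 200*N
(38355 + 27392)/(-23483/(-12208/(-2397) - 16316/2340) + Z(-194, -32)) = (38355 + 27392)/(-23483/(-12208/(-2397) - 16316/2340) + (-4 + 200*(-194))) = 65747/(-23483/(-12208*(-1/2397) - 16316*1/2340) + (-4 - 38800)) = 65747/(-23483/(12208/2397 - 4079/585) - 38804) = 65747/(-23483/(-878561/467415) - 38804) = 65747/(-23483*(-467415/878561) - 38804) = 65747/(10976306445/878561 - 38804) = 65747/(-23115374599/878561) = 65747*(-878561/23115374599) = -57762750067/23115374599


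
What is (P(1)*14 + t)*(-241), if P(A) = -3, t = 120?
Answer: -18798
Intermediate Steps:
(P(1)*14 + t)*(-241) = (-3*14 + 120)*(-241) = (-42 + 120)*(-241) = 78*(-241) = -18798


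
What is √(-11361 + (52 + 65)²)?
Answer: 2*√582 ≈ 48.249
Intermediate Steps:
√(-11361 + (52 + 65)²) = √(-11361 + 117²) = √(-11361 + 13689) = √2328 = 2*√582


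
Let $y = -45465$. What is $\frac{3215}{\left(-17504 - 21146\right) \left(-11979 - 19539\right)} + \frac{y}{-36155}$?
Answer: $\frac{316481412079}{251674066620} \approx 1.2575$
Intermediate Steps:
$\frac{3215}{\left(-17504 - 21146\right) \left(-11979 - 19539\right)} + \frac{y}{-36155} = \frac{3215}{\left(-17504 - 21146\right) \left(-11979 - 19539\right)} - \frac{45465}{-36155} = \frac{3215}{\left(-38650\right) \left(-31518\right)} - - \frac{1299}{1033} = \frac{3215}{1218170700} + \frac{1299}{1033} = 3215 \cdot \frac{1}{1218170700} + \frac{1299}{1033} = \frac{643}{243634140} + \frac{1299}{1033} = \frac{316481412079}{251674066620}$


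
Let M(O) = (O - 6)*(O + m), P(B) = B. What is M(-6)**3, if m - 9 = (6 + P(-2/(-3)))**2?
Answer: -4982686912/27 ≈ -1.8454e+8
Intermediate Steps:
m = 481/9 (m = 9 + (6 - 2/(-3))**2 = 9 + (6 - 2*(-1/3))**2 = 9 + (6 + 2/3)**2 = 9 + (20/3)**2 = 9 + 400/9 = 481/9 ≈ 53.444)
M(O) = (-6 + O)*(481/9 + O) (M(O) = (O - 6)*(O + 481/9) = (-6 + O)*(481/9 + O))
M(-6)**3 = (-962/3 + (-6)**2 + (427/9)*(-6))**3 = (-962/3 + 36 - 854/3)**3 = (-1708/3)**3 = -4982686912/27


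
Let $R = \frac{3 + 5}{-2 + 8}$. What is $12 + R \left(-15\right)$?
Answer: $-8$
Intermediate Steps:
$R = \frac{4}{3}$ ($R = \frac{8}{6} = 8 \cdot \frac{1}{6} = \frac{4}{3} \approx 1.3333$)
$12 + R \left(-15\right) = 12 + \frac{4}{3} \left(-15\right) = 12 - 20 = -8$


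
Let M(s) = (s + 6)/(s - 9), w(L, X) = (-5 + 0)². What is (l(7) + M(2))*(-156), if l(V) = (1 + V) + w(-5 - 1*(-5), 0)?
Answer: -34788/7 ≈ -4969.7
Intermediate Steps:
w(L, X) = 25 (w(L, X) = (-5)² = 25)
l(V) = 26 + V (l(V) = (1 + V) + 25 = 26 + V)
M(s) = (6 + s)/(-9 + s)
(l(7) + M(2))*(-156) = ((26 + 7) + (6 + 2)/(-9 + 2))*(-156) = (33 + 8/(-7))*(-156) = (33 - ⅐*8)*(-156) = (33 - 8/7)*(-156) = (223/7)*(-156) = -34788/7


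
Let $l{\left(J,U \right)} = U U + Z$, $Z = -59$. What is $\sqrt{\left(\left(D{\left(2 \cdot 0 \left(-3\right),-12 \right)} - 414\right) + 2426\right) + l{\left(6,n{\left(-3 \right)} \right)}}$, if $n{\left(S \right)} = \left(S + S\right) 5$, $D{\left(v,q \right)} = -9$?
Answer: $6 \sqrt{79} \approx 53.329$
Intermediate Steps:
$n{\left(S \right)} = 10 S$ ($n{\left(S \right)} = 2 S 5 = 10 S$)
$l{\left(J,U \right)} = -59 + U^{2}$ ($l{\left(J,U \right)} = U U - 59 = U^{2} - 59 = -59 + U^{2}$)
$\sqrt{\left(\left(D{\left(2 \cdot 0 \left(-3\right),-12 \right)} - 414\right) + 2426\right) + l{\left(6,n{\left(-3 \right)} \right)}} = \sqrt{\left(\left(-9 - 414\right) + 2426\right) - \left(59 - \left(10 \left(-3\right)\right)^{2}\right)} = \sqrt{\left(\left(-9 - 414\right) + 2426\right) - \left(59 - \left(-30\right)^{2}\right)} = \sqrt{\left(-423 + 2426\right) + \left(-59 + 900\right)} = \sqrt{2003 + 841} = \sqrt{2844} = 6 \sqrt{79}$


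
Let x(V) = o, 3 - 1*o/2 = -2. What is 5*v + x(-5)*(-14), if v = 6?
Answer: -110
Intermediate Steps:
o = 10 (o = 6 - 2*(-2) = 6 + 4 = 10)
x(V) = 10
5*v + x(-5)*(-14) = 5*6 + 10*(-14) = 30 - 140 = -110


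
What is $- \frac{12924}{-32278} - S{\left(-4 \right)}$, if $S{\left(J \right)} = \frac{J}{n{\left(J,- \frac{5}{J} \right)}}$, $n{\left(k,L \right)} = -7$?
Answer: $- \frac{19322}{112973} \approx -0.17103$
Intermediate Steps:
$S{\left(J \right)} = - \frac{J}{7}$ ($S{\left(J \right)} = \frac{J}{-7} = J \left(- \frac{1}{7}\right) = - \frac{J}{7}$)
$- \frac{12924}{-32278} - S{\left(-4 \right)} = - \frac{12924}{-32278} - \left(- \frac{1}{7}\right) \left(-4\right) = \left(-12924\right) \left(- \frac{1}{32278}\right) - \frac{4}{7} = \frac{6462}{16139} - \frac{4}{7} = - \frac{19322}{112973}$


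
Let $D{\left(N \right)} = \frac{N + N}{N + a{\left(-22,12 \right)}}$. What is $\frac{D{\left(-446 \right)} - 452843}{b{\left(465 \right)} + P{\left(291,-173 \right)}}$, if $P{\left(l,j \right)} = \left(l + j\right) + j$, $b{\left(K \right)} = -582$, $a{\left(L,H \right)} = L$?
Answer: $\frac{52982408}{74529} \approx 710.9$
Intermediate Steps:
$D{\left(N \right)} = \frac{2 N}{-22 + N}$ ($D{\left(N \right)} = \frac{N + N}{N - 22} = \frac{2 N}{-22 + N}$)
$P{\left(l,j \right)} = l + 2 j$ ($P{\left(l,j \right)} = \left(j + l\right) + j = l + 2 j$)
$\frac{D{\left(-446 \right)} - 452843}{b{\left(465 \right)} + P{\left(291,-173 \right)}} = \frac{2 \left(-446\right) \frac{1}{-22 - 446} - 452843}{-582 + \left(291 + 2 \left(-173\right)\right)} = \frac{2 \left(-446\right) \frac{1}{-468} - 452843}{-582 + \left(291 - 346\right)} = \frac{2 \left(-446\right) \left(- \frac{1}{468}\right) - 452843}{-582 - 55} = \frac{\frac{223}{117} - 452843}{-637} = \left(- \frac{52982408}{117}\right) \left(- \frac{1}{637}\right) = \frac{52982408}{74529}$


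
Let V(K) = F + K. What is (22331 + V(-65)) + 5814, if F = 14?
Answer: 28094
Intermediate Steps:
V(K) = 14 + K
(22331 + V(-65)) + 5814 = (22331 + (14 - 65)) + 5814 = (22331 - 51) + 5814 = 22280 + 5814 = 28094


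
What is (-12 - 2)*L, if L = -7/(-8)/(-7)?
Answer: 7/4 ≈ 1.7500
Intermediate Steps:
L = -⅛ (L = -7*(-⅛)*(-⅐) = (7/8)*(-⅐) = -⅛ ≈ -0.12500)
(-12 - 2)*L = (-12 - 2)*(-⅛) = -14*(-⅛) = 7/4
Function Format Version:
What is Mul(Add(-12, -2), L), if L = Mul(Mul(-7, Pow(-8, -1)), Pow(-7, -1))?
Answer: Rational(7, 4) ≈ 1.7500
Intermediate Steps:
L = Rational(-1, 8) (L = Mul(Mul(-7, Rational(-1, 8)), Rational(-1, 7)) = Mul(Rational(7, 8), Rational(-1, 7)) = Rational(-1, 8) ≈ -0.12500)
Mul(Add(-12, -2), L) = Mul(Add(-12, -2), Rational(-1, 8)) = Mul(-14, Rational(-1, 8)) = Rational(7, 4)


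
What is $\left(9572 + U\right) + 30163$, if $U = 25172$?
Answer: $64907$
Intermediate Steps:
$\left(9572 + U\right) + 30163 = \left(9572 + 25172\right) + 30163 = 34744 + 30163 = 64907$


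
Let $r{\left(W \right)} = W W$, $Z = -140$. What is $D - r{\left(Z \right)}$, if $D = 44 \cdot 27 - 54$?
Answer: $-18466$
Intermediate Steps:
$r{\left(W \right)} = W^{2}$
$D = 1134$ ($D = 1188 - 54 = 1134$)
$D - r{\left(Z \right)} = 1134 - \left(-140\right)^{2} = 1134 - 19600 = -18466$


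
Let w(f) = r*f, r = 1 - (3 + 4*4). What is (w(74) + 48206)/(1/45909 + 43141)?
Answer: 1075969233/990280085 ≈ 1.0865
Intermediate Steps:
r = -18 (r = 1 - (3 + 16) = 1 - 1*19 = 1 - 19 = -18)
w(f) = -18*f
(w(74) + 48206)/(1/45909 + 43141) = (-18*74 + 48206)/(1/45909 + 43141) = (-1332 + 48206)/(1/45909 + 43141) = 46874/(1980560170/45909) = 46874*(45909/1980560170) = 1075969233/990280085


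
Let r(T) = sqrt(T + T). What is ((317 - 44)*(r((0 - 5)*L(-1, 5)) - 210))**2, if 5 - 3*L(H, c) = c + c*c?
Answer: 3292939650 - 52170300*sqrt(30) ≈ 3.0072e+9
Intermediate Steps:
L(H, c) = 5/3 - c/3 - c**2/3 (L(H, c) = 5/3 - (c + c*c)/3 = 5/3 - (c + c**2)/3 = 5/3 + (-c/3 - c**2/3) = 5/3 - c/3 - c**2/3)
r(T) = sqrt(2)*sqrt(T) (r(T) = sqrt(2*T) = sqrt(2)*sqrt(T))
((317 - 44)*(r((0 - 5)*L(-1, 5)) - 210))**2 = ((317 - 44)*(sqrt(2)*sqrt((0 - 5)*(5/3 - 1/3*5 - 1/3*5**2)) - 210))**2 = (273*(sqrt(2)*sqrt(-5*(5/3 - 5/3 - 1/3*25)) - 210))**2 = (273*(sqrt(2)*sqrt(-5*(5/3 - 5/3 - 25/3)) - 210))**2 = (273*(sqrt(2)*sqrt(-5*(-25/3)) - 210))**2 = (273*(sqrt(2)*sqrt(125/3) - 210))**2 = (273*(sqrt(2)*(5*sqrt(15)/3) - 210))**2 = (273*(5*sqrt(30)/3 - 210))**2 = (273*(-210 + 5*sqrt(30)/3))**2 = (-57330 + 455*sqrt(30))**2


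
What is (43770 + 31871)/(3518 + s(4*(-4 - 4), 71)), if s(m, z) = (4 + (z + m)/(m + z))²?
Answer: 75641/3543 ≈ 21.349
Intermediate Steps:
s(m, z) = 25 (s(m, z) = (4 + (m + z)/(m + z))² = (4 + 1)² = 5² = 25)
(43770 + 31871)/(3518 + s(4*(-4 - 4), 71)) = (43770 + 31871)/(3518 + 25) = 75641/3543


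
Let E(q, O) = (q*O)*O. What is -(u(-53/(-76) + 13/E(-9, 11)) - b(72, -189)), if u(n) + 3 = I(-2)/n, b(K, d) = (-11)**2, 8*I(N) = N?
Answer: 7055087/56729 ≈ 124.36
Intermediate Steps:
I(N) = N/8
E(q, O) = q*O**2 (E(q, O) = (O*q)*O = q*O**2)
b(K, d) = 121
u(n) = -3 - 1/(4*n) (u(n) = -3 + ((1/8)*(-2))/n = -3 - 1/(4*n))
-(u(-53/(-76) + 13/E(-9, 11)) - b(72, -189)) = -((-3 - 1/(4*(-53/(-76) + 13/((-9*11**2))))) - 1*121) = -((-3 - 1/(4*(-53*(-1/76) + 13/((-9*121))))) - 121) = -((-3 - 1/(4*(53/76 + 13/(-1089)))) - 121) = -((-3 - 1/(4*(53/76 + 13*(-1/1089)))) - 121) = -((-3 - 1/(4*(53/76 - 13/1089))) - 121) = -((-3 - 1/(4*56729/82764)) - 121) = -((-3 - 1/4*82764/56729) - 121) = -((-3 - 20691/56729) - 121) = -(-190878/56729 - 121) = -1*(-7055087/56729) = 7055087/56729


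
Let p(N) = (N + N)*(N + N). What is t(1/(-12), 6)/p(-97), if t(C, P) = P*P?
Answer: 9/9409 ≈ 0.00095653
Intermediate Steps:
t(C, P) = P**2
p(N) = 4*N**2 (p(N) = (2*N)*(2*N) = 4*N**2)
t(1/(-12), 6)/p(-97) = 6**2/((4*(-97)**2)) = 36/((4*9409)) = 36/37636 = 36*(1/37636) = 9/9409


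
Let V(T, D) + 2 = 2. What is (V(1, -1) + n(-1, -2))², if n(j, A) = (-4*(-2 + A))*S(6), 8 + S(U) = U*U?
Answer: 200704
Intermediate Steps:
S(U) = -8 + U² (S(U) = -8 + U*U = -8 + U²)
V(T, D) = 0 (V(T, D) = -2 + 2 = 0)
n(j, A) = 224 - 112*A (n(j, A) = (-4*(-2 + A))*(-8 + 6²) = (8 - 4*A)*(-8 + 36) = (8 - 4*A)*28 = 224 - 112*A)
(V(1, -1) + n(-1, -2))² = (0 + (224 - 112*(-2)))² = (0 + (224 + 224))² = (0 + 448)² = 448² = 200704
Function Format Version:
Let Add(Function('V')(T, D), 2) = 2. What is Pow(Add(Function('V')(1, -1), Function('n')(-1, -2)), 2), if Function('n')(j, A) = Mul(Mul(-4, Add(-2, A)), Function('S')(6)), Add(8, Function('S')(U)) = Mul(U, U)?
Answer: 200704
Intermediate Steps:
Function('S')(U) = Add(-8, Pow(U, 2)) (Function('S')(U) = Add(-8, Mul(U, U)) = Add(-8, Pow(U, 2)))
Function('V')(T, D) = 0 (Function('V')(T, D) = Add(-2, 2) = 0)
Function('n')(j, A) = Add(224, Mul(-112, A)) (Function('n')(j, A) = Mul(Mul(-4, Add(-2, A)), Add(-8, Pow(6, 2))) = Mul(Add(8, Mul(-4, A)), Add(-8, 36)) = Mul(Add(8, Mul(-4, A)), 28) = Add(224, Mul(-112, A)))
Pow(Add(Function('V')(1, -1), Function('n')(-1, -2)), 2) = Pow(Add(0, Add(224, Mul(-112, -2))), 2) = Pow(Add(0, Add(224, 224)), 2) = Pow(Add(0, 448), 2) = Pow(448, 2) = 200704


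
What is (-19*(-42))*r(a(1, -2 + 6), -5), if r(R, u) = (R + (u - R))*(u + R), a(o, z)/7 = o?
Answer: -7980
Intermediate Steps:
a(o, z) = 7*o
r(R, u) = u*(R + u)
(-19*(-42))*r(a(1, -2 + 6), -5) = (-19*(-42))*(-5*(7*1 - 5)) = 798*(-5*(7 - 5)) = 798*(-5*2) = 798*(-10) = -7980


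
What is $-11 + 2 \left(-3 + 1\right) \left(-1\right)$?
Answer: $-7$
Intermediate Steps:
$-11 + 2 \left(-3 + 1\right) \left(-1\right) = -11 + 2 \left(\left(-2\right) \left(-1\right)\right) = -11 + 2 \cdot 2 = -11 + 4 = -7$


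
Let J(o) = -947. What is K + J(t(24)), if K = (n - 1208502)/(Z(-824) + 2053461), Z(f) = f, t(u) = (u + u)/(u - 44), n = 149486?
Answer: -1944906255/2052637 ≈ -947.52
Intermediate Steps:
t(u) = 2*u/(-44 + u) (t(u) = (2*u)/(-44 + u) = 2*u/(-44 + u))
K = -1059016/2052637 (K = (149486 - 1208502)/(-824 + 2053461) = -1059016/2052637 ≈ -0.51593)
K + J(t(24)) = -1059016/2052637 - 947 = -1944906255/2052637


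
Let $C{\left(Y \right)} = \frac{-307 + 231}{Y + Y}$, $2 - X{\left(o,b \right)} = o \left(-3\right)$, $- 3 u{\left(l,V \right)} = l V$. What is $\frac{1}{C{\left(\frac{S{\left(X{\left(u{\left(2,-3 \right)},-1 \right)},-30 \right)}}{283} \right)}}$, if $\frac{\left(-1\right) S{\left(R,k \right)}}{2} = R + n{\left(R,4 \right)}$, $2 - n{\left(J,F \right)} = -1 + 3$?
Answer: $\frac{8}{5377} \approx 0.0014878$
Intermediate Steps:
$n{\left(J,F \right)} = 0$ ($n{\left(J,F \right)} = 2 - \left(-1 + 3\right) = 2 - 2 = 0$)
$u{\left(l,V \right)} = - \frac{V l}{3}$ ($u{\left(l,V \right)} = - \frac{l V}{3} = - \frac{V l}{3}$)
$X{\left(o,b \right)} = 2 + 3 o$ ($X{\left(o,b \right)} = 2 - o \left(-3\right) = 2 - - 3 o = 2 + 3 o$)
$S{\left(R,k \right)} = - 2 R$ ($S{\left(R,k \right)} = - 2 \left(R + 0\right) = - 2 R$)
$C{\left(Y \right)} = - \frac{38}{Y}$ ($C{\left(Y \right)} = - \frac{76}{2 Y} = - 76 \frac{1}{2 Y} = - \frac{38}{Y}$)
$\frac{1}{C{\left(\frac{S{\left(X{\left(u{\left(2,-3 \right)},-1 \right)},-30 \right)}}{283} \right)}} = \frac{1}{\left(-38\right) \frac{1}{- 2 \left(2 + 3 \left(\left(- \frac{1}{3}\right) \left(-3\right) 2\right)\right) \frac{1}{283}}} = \frac{1}{\left(-38\right) \frac{1}{- 2 \left(2 + 3 \cdot 2\right) \frac{1}{283}}} = \frac{1}{\left(-38\right) \frac{1}{- 2 \left(2 + 6\right) \frac{1}{283}}} = \frac{1}{\left(-38\right) \frac{1}{\left(-2\right) 8 \cdot \frac{1}{283}}} = \frac{1}{\left(-38\right) \frac{1}{\left(-16\right) \frac{1}{283}}} = \frac{1}{\left(-38\right) \frac{1}{- \frac{16}{283}}} = \frac{1}{\left(-38\right) \left(- \frac{283}{16}\right)} = \frac{1}{\frac{5377}{8}} = \frac{8}{5377}$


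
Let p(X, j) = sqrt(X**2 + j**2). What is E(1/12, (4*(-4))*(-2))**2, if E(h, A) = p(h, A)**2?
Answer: 21743566849/20736 ≈ 1.0486e+6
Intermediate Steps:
E(h, A) = A**2 + h**2 (E(h, A) = (sqrt(h**2 + A**2))**2 = (sqrt(A**2 + h**2))**2 = A**2 + h**2)
E(1/12, (4*(-4))*(-2))**2 = (((4*(-4))*(-2))**2 + (1/12)**2)**2 = ((-16*(-2))**2 + (1/12)**2)**2 = (32**2 + 1/144)**2 = (1024 + 1/144)**2 = (147457/144)**2 = 21743566849/20736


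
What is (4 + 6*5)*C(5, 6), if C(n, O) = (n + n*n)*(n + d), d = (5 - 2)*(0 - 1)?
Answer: 2040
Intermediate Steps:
d = -3 (d = 3*(-1) = -3)
C(n, O) = (-3 + n)*(n + n²) (C(n, O) = (n + n*n)*(n - 3) = (n + n²)*(-3 + n) = (-3 + n)*(n + n²))
(4 + 6*5)*C(5, 6) = (4 + 6*5)*(5*(-3 + 5² - 2*5)) = (4 + 30)*(5*(-3 + 25 - 10)) = 34*(5*12) = 34*60 = 2040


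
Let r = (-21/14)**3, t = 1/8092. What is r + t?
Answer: -54619/16184 ≈ -3.3749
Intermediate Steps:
t = 1/8092 ≈ 0.00012358
r = -27/8 (r = (-21*1/14)**3 = (-3/2)**3 = -27/8 ≈ -3.3750)
r + t = -27/8 + 1/8092 = -54619/16184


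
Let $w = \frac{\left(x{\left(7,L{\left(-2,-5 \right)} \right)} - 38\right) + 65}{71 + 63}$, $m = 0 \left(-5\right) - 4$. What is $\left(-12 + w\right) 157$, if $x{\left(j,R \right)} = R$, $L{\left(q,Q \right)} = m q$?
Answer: $- \frac{246961}{134} \approx -1843.0$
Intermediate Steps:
$m = -4$ ($m = 0 - 4 = -4$)
$L{\left(q,Q \right)} = - 4 q$
$w = \frac{35}{134}$ ($w = \frac{\left(\left(-4\right) \left(-2\right) - 38\right) + 65}{71 + 63} = \frac{\left(8 - 38\right) + 65}{134} = \left(-30 + 65\right) \frac{1}{134} = 35 \cdot \frac{1}{134} = \frac{35}{134} \approx 0.26119$)
$\left(-12 + w\right) 157 = \left(-12 + \frac{35}{134}\right) 157 = \left(- \frac{1573}{134}\right) 157 = - \frac{246961}{134}$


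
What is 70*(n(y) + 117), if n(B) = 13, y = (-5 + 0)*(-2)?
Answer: 9100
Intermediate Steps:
y = 10 (y = -5*(-2) = 10)
70*(n(y) + 117) = 70*(13 + 117) = 70*130 = 9100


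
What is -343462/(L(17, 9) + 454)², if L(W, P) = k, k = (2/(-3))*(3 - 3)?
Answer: -171731/103058 ≈ -1.6664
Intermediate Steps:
k = 0 (k = (2*(-⅓))*0 = -⅔*0 = 0)
L(W, P) = 0
-343462/(L(17, 9) + 454)² = -343462/(0 + 454)² = -343462/(454²) = -343462/206116 = -343462*1/206116 = -171731/103058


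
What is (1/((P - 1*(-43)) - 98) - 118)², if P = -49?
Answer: 150626529/10816 ≈ 13926.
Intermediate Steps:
(1/((P - 1*(-43)) - 98) - 118)² = (1/((-49 - 1*(-43)) - 98) - 118)² = (1/((-49 + 43) - 98) - 118)² = (1/(-6 - 98) - 118)² = (1/(-104) - 118)² = (-1/104 - 118)² = (-12273/104)² = 150626529/10816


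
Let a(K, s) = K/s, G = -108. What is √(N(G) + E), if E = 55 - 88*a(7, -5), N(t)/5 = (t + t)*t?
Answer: 9*√36055/5 ≈ 341.79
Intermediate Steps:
N(t) = 10*t² (N(t) = 5*((t + t)*t) = 5*((2*t)*t) = 5*(2*t²) = 10*t²)
E = 891/5 (E = 55 - 616/(-5) = 55 - 616*(-1)/5 = 55 - 88*(-7/5) = 55 + 616/5 = 891/5 ≈ 178.20)
√(N(G) + E) = √(10*(-108)² + 891/5) = √(10*11664 + 891/5) = √(116640 + 891/5) = √(584091/5) = 9*√36055/5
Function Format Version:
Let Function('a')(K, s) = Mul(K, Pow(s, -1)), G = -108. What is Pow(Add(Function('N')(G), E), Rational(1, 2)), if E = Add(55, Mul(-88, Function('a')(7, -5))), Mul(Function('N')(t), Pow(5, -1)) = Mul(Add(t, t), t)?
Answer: Mul(Rational(9, 5), Pow(36055, Rational(1, 2))) ≈ 341.79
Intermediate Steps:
Function('N')(t) = Mul(10, Pow(t, 2)) (Function('N')(t) = Mul(5, Mul(Add(t, t), t)) = Mul(5, Mul(Mul(2, t), t)) = Mul(5, Mul(2, Pow(t, 2))) = Mul(10, Pow(t, 2)))
E = Rational(891, 5) (E = Add(55, Mul(-88, Mul(7, Pow(-5, -1)))) = Add(55, Mul(-88, Mul(7, Rational(-1, 5)))) = Add(55, Mul(-88, Rational(-7, 5))) = Add(55, Rational(616, 5)) = Rational(891, 5) ≈ 178.20)
Pow(Add(Function('N')(G), E), Rational(1, 2)) = Pow(Add(Mul(10, Pow(-108, 2)), Rational(891, 5)), Rational(1, 2)) = Pow(Add(Mul(10, 11664), Rational(891, 5)), Rational(1, 2)) = Pow(Add(116640, Rational(891, 5)), Rational(1, 2)) = Pow(Rational(584091, 5), Rational(1, 2)) = Mul(Rational(9, 5), Pow(36055, Rational(1, 2)))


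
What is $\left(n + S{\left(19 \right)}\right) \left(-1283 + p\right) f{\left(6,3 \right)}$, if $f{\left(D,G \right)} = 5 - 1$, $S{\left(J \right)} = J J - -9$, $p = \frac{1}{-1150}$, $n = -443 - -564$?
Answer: $- \frac{1448892882}{575} \approx -2.5198 \cdot 10^{6}$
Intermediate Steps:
$n = 121$ ($n = -443 + 564 = 121$)
$p = - \frac{1}{1150} \approx -0.00086956$
$S{\left(J \right)} = 9 + J^{2}$ ($S{\left(J \right)} = J^{2} + 9 = 9 + J^{2}$)
$f{\left(D,G \right)} = 4$
$\left(n + S{\left(19 \right)}\right) \left(-1283 + p\right) f{\left(6,3 \right)} = \left(121 + \left(9 + 19^{2}\right)\right) \left(-1283 - \frac{1}{1150}\right) 4 = \left(121 + \left(9 + 361\right)\right) \left(- \frac{1475451}{1150}\right) 4 = \left(121 + 370\right) \left(- \frac{1475451}{1150}\right) 4 = 491 \left(- \frac{1475451}{1150}\right) 4 = \left(- \frac{724446441}{1150}\right) 4 = - \frac{1448892882}{575}$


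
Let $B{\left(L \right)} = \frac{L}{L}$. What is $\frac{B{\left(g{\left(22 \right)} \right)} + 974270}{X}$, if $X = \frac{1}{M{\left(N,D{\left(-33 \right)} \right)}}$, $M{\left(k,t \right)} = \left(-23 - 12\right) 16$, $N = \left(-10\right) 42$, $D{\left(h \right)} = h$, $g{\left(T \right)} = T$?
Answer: $-545591760$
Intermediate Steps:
$N = -420$
$B{\left(L \right)} = 1$
$M{\left(k,t \right)} = -560$ ($M{\left(k,t \right)} = \left(-35\right) 16 = -560$)
$X = - \frac{1}{560}$ ($X = \frac{1}{-560} = - \frac{1}{560} \approx -0.0017857$)
$\frac{B{\left(g{\left(22 \right)} \right)} + 974270}{X} = \frac{1 + 974270}{- \frac{1}{560}} = 974271 \left(-560\right) = -545591760$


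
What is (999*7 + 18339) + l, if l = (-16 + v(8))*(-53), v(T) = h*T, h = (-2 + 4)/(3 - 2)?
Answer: 25332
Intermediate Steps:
h = 2 (h = 2/1 = 2*1 = 2)
v(T) = 2*T
l = 0 (l = (-16 + 2*8)*(-53) = (-16 + 16)*(-53) = 0*(-53) = 0)
(999*7 + 18339) + l = (999*7 + 18339) + 0 = (6993 + 18339) + 0 = 25332 + 0 = 25332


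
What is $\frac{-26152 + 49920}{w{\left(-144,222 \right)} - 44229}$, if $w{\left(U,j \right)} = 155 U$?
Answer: $- \frac{23768}{66549} \approx -0.35715$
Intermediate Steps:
$\frac{-26152 + 49920}{w{\left(-144,222 \right)} - 44229} = \frac{-26152 + 49920}{155 \left(-144\right) - 44229} = \frac{23768}{-22320 - 44229} = \frac{23768}{-66549} = 23768 \left(- \frac{1}{66549}\right) = - \frac{23768}{66549}$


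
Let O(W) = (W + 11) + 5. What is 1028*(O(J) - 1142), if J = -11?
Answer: -1168836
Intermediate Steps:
O(W) = 16 + W (O(W) = (11 + W) + 5 = 16 + W)
1028*(O(J) - 1142) = 1028*((16 - 11) - 1142) = 1028*(5 - 1142) = 1028*(-1137) = -1168836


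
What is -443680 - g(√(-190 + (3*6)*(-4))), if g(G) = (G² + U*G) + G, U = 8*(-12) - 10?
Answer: -443418 + 105*I*√262 ≈ -4.4342e+5 + 1699.6*I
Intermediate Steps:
U = -106 (U = -96 - 10 = -106)
g(G) = G² - 105*G (g(G) = (G² - 106*G) + G = G² - 105*G)
-443680 - g(√(-190 + (3*6)*(-4))) = -443680 - √(-190 + (3*6)*(-4))*(-105 + √(-190 + (3*6)*(-4))) = -443680 - √(-190 + 18*(-4))*(-105 + √(-190 + 18*(-4))) = -443680 - √(-190 - 72)*(-105 + √(-190 - 72)) = -443680 - √(-262)*(-105 + √(-262)) = -443680 - I*√262*(-105 + I*√262)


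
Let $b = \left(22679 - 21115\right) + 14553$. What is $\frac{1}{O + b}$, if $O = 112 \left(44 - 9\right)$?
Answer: $\frac{1}{20037} \approx 4.9908 \cdot 10^{-5}$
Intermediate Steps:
$b = 16117$ ($b = 1564 + 14553 = 16117$)
$O = 3920$ ($O = 112 \cdot 35 = 3920$)
$\frac{1}{O + b} = \frac{1}{3920 + 16117} = \frac{1}{20037}$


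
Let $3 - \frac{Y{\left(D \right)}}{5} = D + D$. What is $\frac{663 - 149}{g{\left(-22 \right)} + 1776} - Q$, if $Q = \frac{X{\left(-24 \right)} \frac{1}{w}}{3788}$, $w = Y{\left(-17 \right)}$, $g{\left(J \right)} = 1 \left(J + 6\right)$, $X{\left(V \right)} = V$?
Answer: $\frac{9006079}{30834320} \approx 0.29208$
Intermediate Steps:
$g{\left(J \right)} = 6 + J$ ($g{\left(J \right)} = 1 \left(6 + J\right) = 6 + J$)
$Y{\left(D \right)} = 15 - 10 D$ ($Y{\left(D \right)} = 15 - 5 \left(D + D\right) = 15 - 5 \cdot 2 D = 15 - 10 D$)
$w = 185$ ($w = 15 - -170 = 15 + 170 = 185$)
$Q = - \frac{6}{175195}$ ($Q = \frac{\left(-24\right) \frac{1}{185}}{3788} = \left(-24\right) \frac{1}{185} \cdot \frac{1}{3788} = \left(- \frac{24}{185}\right) \frac{1}{3788} = - \frac{6}{175195} \approx -3.4248 \cdot 10^{-5}$)
$\frac{663 - 149}{g{\left(-22 \right)} + 1776} - Q = \frac{663 - 149}{\left(6 - 22\right) + 1776} - - \frac{6}{175195} = \frac{514}{-16 + 1776} + \frac{6}{175195} = \frac{514}{1760} + \frac{6}{175195} = 514 \cdot \frac{1}{1760} + \frac{6}{175195} = \frac{257}{880} + \frac{6}{175195} = \frac{9006079}{30834320}$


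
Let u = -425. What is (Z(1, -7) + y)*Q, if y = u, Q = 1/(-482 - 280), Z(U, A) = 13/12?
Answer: 5087/9144 ≈ 0.55632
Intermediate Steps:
Z(U, A) = 13/12 (Z(U, A) = 13*(1/12) = 13/12)
Q = -1/762 (Q = 1/(-762) = -1/762 ≈ -0.0013123)
y = -425
(Z(1, -7) + y)*Q = (13/12 - 425)*(-1/762) = -5087/12*(-1/762) = 5087/9144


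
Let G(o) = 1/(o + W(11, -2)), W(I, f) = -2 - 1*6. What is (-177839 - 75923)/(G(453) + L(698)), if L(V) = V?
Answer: -112924090/310611 ≈ -363.55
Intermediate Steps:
W(I, f) = -8 (W(I, f) = -2 - 6 = -8)
G(o) = 1/(-8 + o) (G(o) = 1/(o - 8) = 1/(-8 + o))
(-177839 - 75923)/(G(453) + L(698)) = (-177839 - 75923)/(1/(-8 + 453) + 698) = -253762/(1/445 + 698) = -253762/310611/445 = -253762*445/310611 = -112924090/310611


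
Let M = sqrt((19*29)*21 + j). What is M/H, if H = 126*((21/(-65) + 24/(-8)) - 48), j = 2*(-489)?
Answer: -65*sqrt(1177)/140112 ≈ -0.015916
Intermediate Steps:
j = -978
M = 3*sqrt(1177) (M = sqrt((19*29)*21 - 978) = sqrt(551*21 - 978) = sqrt(11571 - 978) = sqrt(10593) = 3*sqrt(1177) ≈ 102.92)
H = -420336/65 (H = 126*((21*(-1/65) + 24*(-1/8)) - 48) = 126*((-21/65 - 3) - 48) = 126*(-216/65 - 48) = 126*(-3336/65) = -420336/65 ≈ -6466.7)
M/H = (3*sqrt(1177))/(-420336/65) = (3*sqrt(1177))*(-65/420336) = -65*sqrt(1177)/140112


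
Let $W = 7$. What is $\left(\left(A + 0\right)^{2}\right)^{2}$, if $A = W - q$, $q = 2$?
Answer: $625$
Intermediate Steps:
$A = 5$ ($A = 7 - 2 = 5$)
$\left(\left(A + 0\right)^{2}\right)^{2} = \left(\left(5 + 0\right)^{2}\right)^{2} = \left(5^{2}\right)^{2} = 25^{2} = 625$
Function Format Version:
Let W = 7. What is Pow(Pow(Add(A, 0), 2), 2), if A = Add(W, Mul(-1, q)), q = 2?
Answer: 625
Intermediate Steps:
A = 5 (A = Add(7, Mul(-1, 2)) = Add(7, -2) = 5)
Pow(Pow(Add(A, 0), 2), 2) = Pow(Pow(Add(5, 0), 2), 2) = Pow(Pow(5, 2), 2) = Pow(25, 2) = 625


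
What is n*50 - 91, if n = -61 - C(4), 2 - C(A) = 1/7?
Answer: -22637/7 ≈ -3233.9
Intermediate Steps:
C(A) = 13/7 (C(A) = 2 - 1/7 = 2 - 1*⅐ = 2 - ⅐ = 13/7)
n = -440/7 (n = -61 - 1*13/7 = -61 - 13/7 = -440/7 ≈ -62.857)
n*50 - 91 = -440/7*50 - 91 = -22000/7 - 91 = -22637/7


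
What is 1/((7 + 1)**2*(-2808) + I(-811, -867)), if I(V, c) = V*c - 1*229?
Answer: 1/523196 ≈ 1.9113e-6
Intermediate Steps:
I(V, c) = -229 + V*c (I(V, c) = V*c - 229 = -229 + V*c)
1/((7 + 1)**2*(-2808) + I(-811, -867)) = 1/((7 + 1)**2*(-2808) + (-229 - 811*(-867))) = 1/(8**2*(-2808) + (-229 + 703137)) = 1/(64*(-2808) + 702908) = 1/(-179712 + 702908) = 1/523196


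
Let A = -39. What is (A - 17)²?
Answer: 3136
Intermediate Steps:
(A - 17)² = (-39 - 17)² = (-56)² = 3136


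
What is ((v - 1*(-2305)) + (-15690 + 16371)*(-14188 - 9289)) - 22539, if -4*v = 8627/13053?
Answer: -835813411679/52212 ≈ -1.6008e+7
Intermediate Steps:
v = -8627/52212 (v = -8627/(4*13053) = -¼*8627/13053 = -8627/52212 ≈ -0.16523)
((v - 1*(-2305)) + (-15690 + 16371)*(-14188 - 9289)) - 22539 = ((-8627/52212 - 1*(-2305)) + (-15690 + 16371)*(-14188 - 9289)) - 22539 = ((-8627/52212 + 2305) + 681*(-23477)) - 22539 = (120340033/52212 - 15987837) - 22539 = -834636605411/52212 - 22539 = -835813411679/52212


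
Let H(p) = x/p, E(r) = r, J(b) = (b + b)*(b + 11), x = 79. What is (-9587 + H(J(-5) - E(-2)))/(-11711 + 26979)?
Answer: -556125/885544 ≈ -0.62800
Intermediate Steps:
J(b) = 2*b*(11 + b) (J(b) = (2*b)*(11 + b) = 2*b*(11 + b))
H(p) = 79/p
(-9587 + H(J(-5) - E(-2)))/(-11711 + 26979) = (-9587 + 79/(2*(-5)*(11 - 5) - 1*(-2)))/(-11711 + 26979) = (-9587 + 79/(2*(-5)*6 + 2))/15268 = (-9587 + 79/(-60 + 2))*(1/15268) = (-9587 + 79/(-58))*(1/15268) = (-9587 + 79*(-1/58))*(1/15268) = (-9587 - 79/58)*(1/15268) = -556125/58*1/15268 = -556125/885544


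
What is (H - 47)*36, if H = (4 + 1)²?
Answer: -792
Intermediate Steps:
H = 25 (H = 5² = 25)
(H - 47)*36 = (25 - 47)*36 = -22*36 = -792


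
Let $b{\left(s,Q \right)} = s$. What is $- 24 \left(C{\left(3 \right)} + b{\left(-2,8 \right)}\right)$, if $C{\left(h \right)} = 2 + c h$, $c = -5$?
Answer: $360$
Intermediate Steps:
$C{\left(h \right)} = 2 - 5 h$
$- 24 \left(C{\left(3 \right)} + b{\left(-2,8 \right)}\right) = - 24 \left(\left(2 - 15\right) - 2\right) = - 24 \left(-13 - 2\right) = \left(-24\right) \left(-15\right) = 360$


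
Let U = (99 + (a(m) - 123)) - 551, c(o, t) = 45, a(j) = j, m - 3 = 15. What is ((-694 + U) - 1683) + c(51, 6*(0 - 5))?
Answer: -2889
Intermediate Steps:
m = 18 (m = 3 + 15 = 18)
U = -557 (U = (99 + (18 - 123)) - 551 = (99 - 105) - 551 = -6 - 551 = -557)
((-694 + U) - 1683) + c(51, 6*(0 - 5)) = ((-694 - 557) - 1683) + 45 = (-1251 - 1683) + 45 = -2934 + 45 = -2889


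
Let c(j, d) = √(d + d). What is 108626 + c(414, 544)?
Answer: 108626 + 8*√17 ≈ 1.0866e+5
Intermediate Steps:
c(j, d) = √2*√d (c(j, d) = √(2*d) = √2*√d)
108626 + c(414, 544) = 108626 + √2*√544 = 108626 + √2*(4*√34) = 108626 + 8*√17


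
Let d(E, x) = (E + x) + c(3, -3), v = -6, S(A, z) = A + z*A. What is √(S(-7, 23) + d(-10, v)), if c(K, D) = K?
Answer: I*√181 ≈ 13.454*I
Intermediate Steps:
S(A, z) = A + A*z
d(E, x) = 3 + E + x (d(E, x) = (E + x) + 3 = 3 + E + x)
√(S(-7, 23) + d(-10, v)) = √(-7*(1 + 23) + (3 - 10 - 6)) = √(-7*24 - 13) = √(-168 - 13) = √(-181) = I*√181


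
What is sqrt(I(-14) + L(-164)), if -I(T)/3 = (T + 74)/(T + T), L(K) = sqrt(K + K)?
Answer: sqrt(315 + 98*I*sqrt(82))/7 ≈ 3.581 + 2.5288*I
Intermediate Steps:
L(K) = sqrt(2)*sqrt(K) (L(K) = sqrt(2*K) = sqrt(2)*sqrt(K))
I(T) = -3*(74 + T)/(2*T) (I(T) = -3*(T + 74)/(T + T) = -3*(74 + T)/(2*T))
sqrt(I(-14) + L(-164)) = sqrt((-3/2 - 111/(-14)) + sqrt(2)*sqrt(-164)) = sqrt((-3/2 - 111*(-1/14)) + sqrt(2)*(2*I*sqrt(41))) = sqrt((-3/2 + 111/14) + 2*I*sqrt(82)) = sqrt(45/7 + 2*I*sqrt(82))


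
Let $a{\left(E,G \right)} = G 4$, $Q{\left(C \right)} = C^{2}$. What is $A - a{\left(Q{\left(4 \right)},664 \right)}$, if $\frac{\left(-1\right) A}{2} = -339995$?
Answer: $677334$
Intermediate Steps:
$A = 679990$ ($A = \left(-2\right) \left(-339995\right) = 679990$)
$a{\left(E,G \right)} = 4 G$
$A - a{\left(Q{\left(4 \right)},664 \right)} = 679990 - 4 \cdot 664 = 679990 - 2656 = 677334$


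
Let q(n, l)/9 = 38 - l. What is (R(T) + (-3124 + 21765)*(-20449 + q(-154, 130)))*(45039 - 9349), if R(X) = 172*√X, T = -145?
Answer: -14155530439330 + 6138680*I*√145 ≈ -1.4156e+13 + 7.3919e+7*I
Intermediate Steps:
q(n, l) = 342 - 9*l (q(n, l) = 9*(38 - l) = 342 - 9*l)
(R(T) + (-3124 + 21765)*(-20449 + q(-154, 130)))*(45039 - 9349) = (172*√(-145) + (-3124 + 21765)*(-20449 + (342 - 9*130)))*(45039 - 9349) = (172*(I*√145) + 18641*(-20449 + (342 - 1170)))*35690 = (172*I*√145 + 18641*(-20449 - 828))*35690 = (172*I*√145 + 18641*(-21277))*35690 = (172*I*√145 - 396624557)*35690 = (-396624557 + 172*I*√145)*35690 = -14155530439330 + 6138680*I*√145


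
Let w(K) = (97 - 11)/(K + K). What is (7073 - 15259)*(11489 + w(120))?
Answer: -5643113239/60 ≈ -9.4052e+7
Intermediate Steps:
w(K) = 43/K (w(K) = 86/((2*K)) = 86*(1/(2*K)) = 43/K)
(7073 - 15259)*(11489 + w(120)) = (7073 - 15259)*(11489 + 43/120) = -8186*(11489 + 43*(1/120)) = -8186*(11489 + 43/120) = -8186*1378723/120 = -5643113239/60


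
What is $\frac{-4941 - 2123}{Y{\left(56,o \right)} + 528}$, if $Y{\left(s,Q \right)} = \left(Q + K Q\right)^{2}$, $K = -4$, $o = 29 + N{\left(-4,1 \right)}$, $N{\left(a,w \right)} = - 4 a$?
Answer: $- \frac{7064}{18753} \approx -0.37669$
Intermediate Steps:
$o = 45$ ($o = 29 - -16 = 29 + 16 = 45$)
$Y{\left(s,Q \right)} = 9 Q^{2}$ ($Y{\left(s,Q \right)} = \left(Q - 4 Q\right)^{2} = \left(- 3 Q\right)^{2} = 9 Q^{2}$)
$\frac{-4941 - 2123}{Y{\left(56,o \right)} + 528} = \frac{-4941 - 2123}{9 \cdot 45^{2} + 528} = - \frac{7064}{9 \cdot 2025 + 528} = - \frac{7064}{18225 + 528} = - \frac{7064}{18753}$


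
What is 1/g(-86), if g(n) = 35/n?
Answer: -86/35 ≈ -2.4571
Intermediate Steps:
1/g(-86) = 1/(35/(-86)) = 1/(35*(-1/86)) = 1/(-35/86) = -86/35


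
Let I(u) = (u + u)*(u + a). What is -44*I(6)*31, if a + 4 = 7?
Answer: -147312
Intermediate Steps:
a = 3 (a = -4 + 7 = 3)
I(u) = 2*u*(3 + u) (I(u) = (u + u)*(u + 3) = (2*u)*(3 + u) = 2*u*(3 + u))
-44*I(6)*31 = -88*6*(3 + 6)*31 = -88*6*9*31 = -44*108*31 = -4752*31 = -147312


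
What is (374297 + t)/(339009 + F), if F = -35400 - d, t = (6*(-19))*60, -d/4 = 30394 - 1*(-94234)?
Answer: 367457/802121 ≈ 0.45811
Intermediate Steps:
d = -498512 (d = -4*(30394 - 1*(-94234)) = -4*(30394 + 94234) = -4*124628 = -498512)
t = -6840 (t = -114*60 = -6840)
F = 463112 (F = -35400 - 1*(-498512) = -35400 + 498512 = 463112)
(374297 + t)/(339009 + F) = (374297 - 6840)/(339009 + 463112) = 367457/802121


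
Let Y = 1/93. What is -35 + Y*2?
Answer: -3253/93 ≈ -34.979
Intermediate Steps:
Y = 1/93 ≈ 0.010753
-35 + Y*2 = -35 + (1/93)*2 = -35 + 2/93 = -3253/93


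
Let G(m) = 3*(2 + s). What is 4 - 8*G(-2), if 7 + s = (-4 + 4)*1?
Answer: 124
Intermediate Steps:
s = -7 (s = -7 + (-4 + 4)*1 = -7 + 0*1 = -7 + 0 = -7)
G(m) = -15 (G(m) = 3*(2 - 7) = 3*(-5) = -15)
4 - 8*G(-2) = 4 - 8*(-15) = 4 + 120 = 124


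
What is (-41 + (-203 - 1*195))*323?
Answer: -141797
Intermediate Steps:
(-41 + (-203 - 1*195))*323 = (-41 + (-203 - 195))*323 = (-41 - 398)*323 = -439*323 = -141797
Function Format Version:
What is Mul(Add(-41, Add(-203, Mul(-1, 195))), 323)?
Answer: -141797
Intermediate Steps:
Mul(Add(-41, Add(-203, Mul(-1, 195))), 323) = Mul(Add(-41, Add(-203, -195)), 323) = Mul(Add(-41, -398), 323) = Mul(-439, 323) = -141797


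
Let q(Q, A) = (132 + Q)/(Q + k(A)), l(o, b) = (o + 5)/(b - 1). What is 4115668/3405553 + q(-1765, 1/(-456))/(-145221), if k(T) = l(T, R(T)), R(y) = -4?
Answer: 802179672403538364/663775548387196009 ≈ 1.2085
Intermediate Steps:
l(o, b) = (5 + o)/(-1 + b)
k(T) = -1 - T/5 (k(T) = (5 + T)/(-1 - 4) = (5 + T)/(-5) = -(5 + T)/5 = -1 - T/5)
q(Q, A) = (132 + Q)/(-1 + Q - A/5) (q(Q, A) = (132 + Q)/(Q + (-1 - A/5)) = (132 + Q)/(-1 + Q - A/5))
4115668/3405553 + q(-1765, 1/(-456))/(-145221) = 4115668/3405553 + (5*(-132 - 1*(-1765))/(5 + 1/(-456) - 5*(-1765)))/(-145221) = 4115668*(1/3405553) + (5*(-132 + 1765)/(5 - 1/456 + 8825))*(-1/145221) = 4115668/3405553 + (5*1633/(4026479/456))*(-1/145221) = 4115668/3405553 + (5*(456/4026479)*1633)*(-1/145221) = 4115668/3405553 + (3723240/4026479)*(-1/145221) = 4115668/3405553 - 1241080/194909768953 = 802179672403538364/663775548387196009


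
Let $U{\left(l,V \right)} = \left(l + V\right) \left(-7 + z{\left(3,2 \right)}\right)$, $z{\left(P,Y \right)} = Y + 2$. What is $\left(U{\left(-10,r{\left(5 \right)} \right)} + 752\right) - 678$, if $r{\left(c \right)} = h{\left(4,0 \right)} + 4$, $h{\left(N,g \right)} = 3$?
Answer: $83$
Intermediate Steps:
$z{\left(P,Y \right)} = 2 + Y$
$r{\left(c \right)} = 7$ ($r{\left(c \right)} = 3 + 4 = 7$)
$U{\left(l,V \right)} = - 3 V - 3 l$ ($U{\left(l,V \right)} = \left(l + V\right) \left(-7 + \left(2 + 2\right)\right) = \left(V + l\right) \left(-7 + 4\right) = \left(V + l\right) \left(-3\right) = - 3 V - 3 l$)
$\left(U{\left(-10,r{\left(5 \right)} \right)} + 752\right) - 678 = \left(\left(\left(-3\right) 7 - -30\right) + 752\right) - 678 = \left(\left(-21 + 30\right) + 752\right) - 678 = \left(9 + 752\right) - 678 = 761 - 678 = 83$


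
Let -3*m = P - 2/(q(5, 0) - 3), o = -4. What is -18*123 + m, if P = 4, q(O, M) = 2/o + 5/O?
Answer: -11078/5 ≈ -2215.6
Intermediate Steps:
q(O, M) = -½ + 5/O (q(O, M) = 2/(-4) + 5/O = 2*(-¼) + 5/O = -½ + 5/O)
m = -8/5 (m = -(4 - 2/((½)*(10 - 1*5)/5 - 3))/3 = -(4 - 2/((½)*(⅕)*(10 - 5) - 3))/3 = -(4 - 2/((½)*(⅕)*5 - 3))/3 = -(4 - 2/(½ - 3))/3 = -(4 - 2/(-5/2))/3 = -(4 - 2*(-⅖))/3 = -(4 + ⅘)/3 = -⅓*24/5 = -8/5 ≈ -1.6000)
-18*123 + m = -18*123 - 8/5 = -2214 - 8/5 = -11078/5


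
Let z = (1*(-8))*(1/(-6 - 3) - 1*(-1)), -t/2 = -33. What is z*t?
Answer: -1408/3 ≈ -469.33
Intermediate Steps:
t = 66 (t = -2*(-33) = 66)
z = -64/9 (z = -8*(1/(-9) + 1) = -8*(-⅑ + 1) = -8*8/9 = -64/9 ≈ -7.1111)
z*t = -64/9*66 = -1408/3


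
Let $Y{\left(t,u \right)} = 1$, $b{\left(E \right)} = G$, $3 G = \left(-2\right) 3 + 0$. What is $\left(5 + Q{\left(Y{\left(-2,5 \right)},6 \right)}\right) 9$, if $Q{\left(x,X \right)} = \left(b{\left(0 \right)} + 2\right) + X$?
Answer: $99$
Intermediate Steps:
$G = -2$ ($G = \frac{\left(-2\right) 3 + 0}{3} = \frac{-6 + 0}{3} = \frac{1}{3} \left(-6\right) = -2$)
$b{\left(E \right)} = -2$
$Q{\left(x,X \right)} = X$ ($Q{\left(x,X \right)} = \left(-2 + 2\right) + X = 0 + X = X$)
$\left(5 + Q{\left(Y{\left(-2,5 \right)},6 \right)}\right) 9 = \left(5 + 6\right) 9 = 11 \cdot 9 = 99$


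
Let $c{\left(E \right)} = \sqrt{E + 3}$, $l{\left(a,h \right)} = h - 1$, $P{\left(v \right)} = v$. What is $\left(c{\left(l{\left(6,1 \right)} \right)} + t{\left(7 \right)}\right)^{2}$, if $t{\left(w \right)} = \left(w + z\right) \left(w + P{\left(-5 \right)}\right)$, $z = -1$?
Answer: $\left(12 + \sqrt{3}\right)^{2} \approx 188.57$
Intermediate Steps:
$l{\left(a,h \right)} = -1 + h$
$t{\left(w \right)} = \left(-1 + w\right) \left(-5 + w\right)$ ($t{\left(w \right)} = \left(w - 1\right) \left(w - 5\right) = \left(-1 + w\right) \left(-5 + w\right)$)
$c{\left(E \right)} = \sqrt{3 + E}$
$\left(c{\left(l{\left(6,1 \right)} \right)} + t{\left(7 \right)}\right)^{2} = \left(\sqrt{3 + \left(-1 + 1\right)} + \left(5 + 7^{2} - 42\right)\right)^{2} = \left(\sqrt{3 + 0} + \left(5 + 49 - 42\right)\right)^{2} = \left(\sqrt{3} + 12\right)^{2} = \left(12 + \sqrt{3}\right)^{2}$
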